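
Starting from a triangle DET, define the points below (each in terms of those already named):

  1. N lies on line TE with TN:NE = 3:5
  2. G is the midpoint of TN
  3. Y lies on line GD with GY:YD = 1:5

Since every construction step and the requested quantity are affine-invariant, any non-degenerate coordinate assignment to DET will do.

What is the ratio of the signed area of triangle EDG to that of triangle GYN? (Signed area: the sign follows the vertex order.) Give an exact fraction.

[EDG]:[GYN] = -26

Set D = (0, 0), E = (1, 0), T = (0, 1); any affine frame gives the same invariant.
1. N lies on line TE with TN:NE = 3:5 ⇒ N = (3/8, 5/8)
2. G is the midpoint of TN ⇒ G = (3/16, 13/16)
3. Y lies on line GD with GY:YD = 1:5 ⇒ Y = (5/32, 65/96)
2·[EDG] = -13/16, 2·[GYN] = 1/32
[EDG]:[GYN] = -13/16:1/32 = -26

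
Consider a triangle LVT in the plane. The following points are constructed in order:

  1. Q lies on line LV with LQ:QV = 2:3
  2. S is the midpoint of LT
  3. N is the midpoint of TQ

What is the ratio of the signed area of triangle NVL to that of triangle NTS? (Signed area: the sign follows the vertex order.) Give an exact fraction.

[NVL]:[NTS] = -5

Assign L = (0, 0), V = (1, 0), T = (0, 1) — the answer is frame-independent, so this choice is without loss of generality.
1. Q lies on line LV with LQ:QV = 2:3 ⇒ Q = (2/5, 0)
2. S is the midpoint of LT ⇒ S = (0, 1/2)
3. N is the midpoint of TQ ⇒ N = (1/5, 1/2)
2·[NVL] = -1/2, 2·[NTS] = 1/10
[NVL]:[NTS] = -1/2:1/10 = -5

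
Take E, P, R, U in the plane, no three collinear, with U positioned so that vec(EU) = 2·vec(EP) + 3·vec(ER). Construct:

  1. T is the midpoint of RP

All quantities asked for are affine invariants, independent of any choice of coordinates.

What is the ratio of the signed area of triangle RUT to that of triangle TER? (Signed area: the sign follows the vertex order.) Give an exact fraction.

Choose coordinates E = (0, 0), P = (1, 0), R = (0, 1), U = (2, 3).
1. T is the midpoint of RP ⇒ T = (1/2, 1/2)
2·[RUT] = -2, 2·[TER] = -1/2
[RUT]:[TER] = -2:-1/2 = 4

[RUT]:[TER] = 4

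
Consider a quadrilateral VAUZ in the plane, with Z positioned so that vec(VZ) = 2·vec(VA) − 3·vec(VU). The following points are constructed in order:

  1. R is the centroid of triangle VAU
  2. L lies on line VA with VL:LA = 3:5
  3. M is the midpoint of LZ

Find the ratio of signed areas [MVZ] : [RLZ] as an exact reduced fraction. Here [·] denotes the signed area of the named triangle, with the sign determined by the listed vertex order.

Choose coordinates V = (0, 0), A = (1, 0), U = (0, 1), Z = (2, -3).
1. R is the centroid of triangle VAU ⇒ R = (1/3, 1/3)
2. L lies on line VA with VL:LA = 3:5 ⇒ L = (3/8, 0)
3. M is the midpoint of LZ ⇒ M = (19/16, -3/2)
2·[MVZ] = 9/16, 2·[RLZ] = 5/12
[MVZ]:[RLZ] = 9/16:5/12 = 27/20

[MVZ]:[RLZ] = 27/20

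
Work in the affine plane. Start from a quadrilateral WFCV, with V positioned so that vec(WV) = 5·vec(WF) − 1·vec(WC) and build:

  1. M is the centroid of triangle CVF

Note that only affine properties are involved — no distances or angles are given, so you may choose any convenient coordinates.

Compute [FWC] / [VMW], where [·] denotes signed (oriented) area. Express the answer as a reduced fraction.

Assign W = (0, 0), F = (1, 0), C = (0, 1), V = (5, -1) — the answer is frame-independent, so this choice is without loss of generality.
1. M is the centroid of triangle CVF ⇒ M = (2, 0)
2·[FWC] = -1, 2·[VMW] = 2
[FWC]:[VMW] = -1:2 = -1/2

[FWC]:[VMW] = -1/2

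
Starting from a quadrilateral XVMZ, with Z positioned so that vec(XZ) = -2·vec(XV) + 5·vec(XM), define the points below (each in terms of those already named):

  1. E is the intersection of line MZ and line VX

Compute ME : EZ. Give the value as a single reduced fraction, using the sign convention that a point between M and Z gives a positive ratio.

ME:EZ = -1/5

Set X = (0, 0), V = (1, 0), M = (0, 1), Z = (-2, 5); any affine frame gives the same invariant.
1. E is the intersection of line MZ and line VX ⇒ E = (1/2, 0)
E = M + t·(Z−M) with t = -1/4, so ME:EZ = t:(1−t) = -1/4:5/4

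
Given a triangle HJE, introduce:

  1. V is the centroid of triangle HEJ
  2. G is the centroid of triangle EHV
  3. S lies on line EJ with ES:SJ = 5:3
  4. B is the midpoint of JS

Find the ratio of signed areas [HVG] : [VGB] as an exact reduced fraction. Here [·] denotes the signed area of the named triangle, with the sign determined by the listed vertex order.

[HVG]:[VGB] = -16/3

Set H = (0, 0), J = (1, 0), E = (0, 1); any affine frame gives the same invariant.
1. V is the centroid of triangle HEJ ⇒ V = (1/3, 1/3)
2. G is the centroid of triangle EHV ⇒ G = (1/9, 4/9)
3. S lies on line EJ with ES:SJ = 5:3 ⇒ S = (5/8, 3/8)
4. B is the midpoint of JS ⇒ B = (13/16, 3/16)
2·[HVG] = 1/9, 2·[VGB] = -1/48
[HVG]:[VGB] = 1/9:-1/48 = -16/3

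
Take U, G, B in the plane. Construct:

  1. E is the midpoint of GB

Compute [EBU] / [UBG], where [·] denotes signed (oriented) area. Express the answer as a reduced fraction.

[EBU]:[UBG] = -1/2

Assign U = (0, 0), G = (1, 0), B = (0, 1) — the answer is frame-independent, so this choice is without loss of generality.
1. E is the midpoint of GB ⇒ E = (1/2, 1/2)
2·[EBU] = 1/2, 2·[UBG] = -1
[EBU]:[UBG] = 1/2:-1 = -1/2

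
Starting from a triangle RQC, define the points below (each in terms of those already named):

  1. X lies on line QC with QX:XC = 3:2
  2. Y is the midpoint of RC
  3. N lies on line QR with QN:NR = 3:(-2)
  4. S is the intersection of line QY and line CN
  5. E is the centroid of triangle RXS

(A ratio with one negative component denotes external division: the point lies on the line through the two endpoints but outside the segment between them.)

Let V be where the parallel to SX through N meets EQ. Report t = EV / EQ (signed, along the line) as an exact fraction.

t = 14/5

Work in coordinates with R = (0, 0), Q = (1, 0), C = (0, 1).
1. X lies on line QC with QX:XC = 3:2 ⇒ X = (2/5, 3/5)
2. Y is the midpoint of RC ⇒ Y = (0, 1/2)
3. N lies on line QR with QN:NR = 3:(-2) ⇒ N = (-2, 0)
4. S is the intersection of line QY and line CN ⇒ S = (-1/2, 3/4)
5. E is the centroid of triangle RXS ⇒ E = (-1/30, 9/20)
through N parallel to SX: direction (9/10, -3/20); meets EQ at V = (143/50, -81/100)
V = E + t·(Q−E) with t = 14/5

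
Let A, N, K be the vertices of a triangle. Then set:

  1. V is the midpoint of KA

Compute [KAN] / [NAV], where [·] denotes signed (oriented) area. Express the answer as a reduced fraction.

[KAN]:[NAV] = -2

Choose coordinates A = (0, 0), N = (1, 0), K = (0, 1).
1. V is the midpoint of KA ⇒ V = (0, 1/2)
2·[KAN] = 1, 2·[NAV] = -1/2
[KAN]:[NAV] = 1:-1/2 = -2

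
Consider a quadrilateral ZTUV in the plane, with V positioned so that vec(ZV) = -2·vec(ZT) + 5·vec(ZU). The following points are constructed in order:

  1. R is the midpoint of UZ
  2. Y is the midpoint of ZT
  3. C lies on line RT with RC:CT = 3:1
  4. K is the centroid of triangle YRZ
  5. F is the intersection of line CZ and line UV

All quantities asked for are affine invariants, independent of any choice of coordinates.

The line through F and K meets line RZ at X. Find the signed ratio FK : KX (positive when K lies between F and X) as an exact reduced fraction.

FK:KX = 23/13

Assign Z = (0, 0), T = (1, 0), U = (0, 1), V = (-2, 5) — the answer is frame-independent, so this choice is without loss of generality.
1. R is the midpoint of UZ ⇒ R = (0, 1/2)
2. Y is the midpoint of ZT ⇒ Y = (1/2, 0)
3. C lies on line RT with RC:CT = 3:1 ⇒ C = (3/4, 1/8)
4. K is the centroid of triangle YRZ ⇒ K = (1/6, 1/6)
5. F is the intersection of line CZ and line UV ⇒ F = (6/13, 1/13)
line FK meets RZ at X = (0, 5/23)
K = F + t·(X−F) with t = 23/36, so FK:KX = 23/36:13/36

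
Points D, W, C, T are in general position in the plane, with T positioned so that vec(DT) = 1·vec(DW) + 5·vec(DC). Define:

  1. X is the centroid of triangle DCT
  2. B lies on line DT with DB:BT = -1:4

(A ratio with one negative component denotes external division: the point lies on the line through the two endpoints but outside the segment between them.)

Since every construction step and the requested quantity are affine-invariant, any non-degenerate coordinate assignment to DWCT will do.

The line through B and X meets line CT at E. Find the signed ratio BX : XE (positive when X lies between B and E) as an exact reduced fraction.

Assign D = (0, 0), W = (1, 0), C = (0, 1), T = (1, 5) — the answer is frame-independent, so this choice is without loss of generality.
1. X is the centroid of triangle DCT ⇒ X = (1/3, 2)
2. B lies on line DT with DB:BT = -1:4 ⇒ B = (-1/3, -5/3)
line BX meets CT at E = (5/9, 29/9)
X = B + t·(E−B) with t = 3/4, so BX:XE = 3/4:1/4

BX:XE = 3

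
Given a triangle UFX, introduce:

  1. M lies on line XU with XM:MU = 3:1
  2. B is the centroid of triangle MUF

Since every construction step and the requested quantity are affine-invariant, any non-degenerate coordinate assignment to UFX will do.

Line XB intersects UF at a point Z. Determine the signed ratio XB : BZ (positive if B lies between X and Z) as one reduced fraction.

XB:BZ = 11

Work in coordinates with U = (0, 0), F = (1, 0), X = (0, 1).
1. M lies on line XU with XM:MU = 3:1 ⇒ M = (0, 1/4)
2. B is the centroid of triangle MUF ⇒ B = (1/3, 1/12)
line XB meets UF at Z = (4/11, 0)
B = X + t·(Z−X) with t = 11/12, so XB:BZ = 11/12:1/12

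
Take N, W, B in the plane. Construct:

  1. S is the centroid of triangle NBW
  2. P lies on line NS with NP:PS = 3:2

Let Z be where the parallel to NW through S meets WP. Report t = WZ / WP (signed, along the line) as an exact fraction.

t = 5/3

Work in coordinates with N = (0, 0), W = (1, 0), B = (0, 1).
1. S is the centroid of triangle NBW ⇒ S = (1/3, 1/3)
2. P lies on line NS with NP:PS = 3:2 ⇒ P = (1/5, 1/5)
through S parallel to NW: direction (1, 0); meets WP at Z = (-1/3, 1/3)
Z = W + t·(P−W) with t = 5/3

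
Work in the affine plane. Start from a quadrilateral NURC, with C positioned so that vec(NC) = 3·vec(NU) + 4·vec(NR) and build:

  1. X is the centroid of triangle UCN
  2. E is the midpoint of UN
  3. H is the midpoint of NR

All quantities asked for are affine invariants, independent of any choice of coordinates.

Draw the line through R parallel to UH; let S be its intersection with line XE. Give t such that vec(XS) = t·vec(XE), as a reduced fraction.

t = 4/7

Assign N = (0, 0), U = (1, 0), R = (0, 1), C = (3, 4) — the answer is frame-independent, so this choice is without loss of generality.
1. X is the centroid of triangle UCN ⇒ X = (4/3, 4/3)
2. E is the midpoint of UN ⇒ E = (1/2, 0)
3. H is the midpoint of NR ⇒ H = (0, 1/2)
through R parallel to UH: direction (-1, 1/2); meets XE at S = (6/7, 4/7)
S = X + t·(E−X) with t = 4/7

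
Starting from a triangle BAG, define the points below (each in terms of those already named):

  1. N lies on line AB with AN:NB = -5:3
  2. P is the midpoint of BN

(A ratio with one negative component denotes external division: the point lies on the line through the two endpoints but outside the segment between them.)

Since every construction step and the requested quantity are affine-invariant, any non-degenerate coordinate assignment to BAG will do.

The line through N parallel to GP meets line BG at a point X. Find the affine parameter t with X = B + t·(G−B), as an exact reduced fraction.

t = 2

Assign B = (0, 0), A = (1, 0), G = (0, 1) — the answer is frame-independent, so this choice is without loss of generality.
1. N lies on line AB with AN:NB = -5:3 ⇒ N = (-3/2, 0)
2. P is the midpoint of BN ⇒ P = (-3/4, 0)
through N parallel to GP: direction (-3/4, -1); meets BG at X = (0, 2)
X = B + t·(G−B) with t = 2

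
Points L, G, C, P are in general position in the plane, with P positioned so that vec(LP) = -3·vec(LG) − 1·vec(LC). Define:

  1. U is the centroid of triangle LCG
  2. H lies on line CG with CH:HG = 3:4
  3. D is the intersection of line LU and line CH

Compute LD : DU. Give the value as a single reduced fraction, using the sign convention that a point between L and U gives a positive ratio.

LD:DU = -3

Choose coordinates L = (0, 0), G = (1, 0), C = (0, 1), P = (-3, -1).
1. U is the centroid of triangle LCG ⇒ U = (1/3, 1/3)
2. H lies on line CG with CH:HG = 3:4 ⇒ H = (3/7, 4/7)
3. D is the intersection of line LU and line CH ⇒ D = (1/2, 1/2)
D = L + t·(U−L) with t = 3/2, so LD:DU = t:(1−t) = 3/2:-1/2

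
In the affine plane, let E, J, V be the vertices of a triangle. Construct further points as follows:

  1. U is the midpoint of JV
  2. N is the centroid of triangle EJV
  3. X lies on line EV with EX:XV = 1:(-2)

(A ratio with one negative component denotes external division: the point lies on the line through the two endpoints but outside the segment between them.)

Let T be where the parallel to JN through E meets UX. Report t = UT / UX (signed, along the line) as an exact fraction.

Assign E = (0, 0), J = (1, 0), V = (0, 1) — the answer is frame-independent, so this choice is without loss of generality.
1. U is the midpoint of JV ⇒ U = (1/2, 1/2)
2. N is the centroid of triangle EJV ⇒ N = (1/3, 1/3)
3. X lies on line EV with EX:XV = 1:(-2) ⇒ X = (0, -1)
through E parallel to JN: direction (-2/3, 1/3); meets UX at T = (2/7, -1/7)
T = U + t·(X−U) with t = 3/7

t = 3/7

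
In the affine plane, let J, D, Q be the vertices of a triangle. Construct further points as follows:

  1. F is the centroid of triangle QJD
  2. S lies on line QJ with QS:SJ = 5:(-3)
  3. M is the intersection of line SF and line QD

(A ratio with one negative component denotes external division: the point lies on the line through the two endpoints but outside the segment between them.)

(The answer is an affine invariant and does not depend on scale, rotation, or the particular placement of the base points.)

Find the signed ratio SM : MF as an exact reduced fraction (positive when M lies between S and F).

SM:MF = -15/2

Choose coordinates J = (0, 0), D = (1, 0), Q = (0, 1).
1. F is the centroid of triangle QJD ⇒ F = (1/3, 1/3)
2. S lies on line QJ with QS:SJ = 5:(-3) ⇒ S = (0, -3/2)
3. M is the intersection of line SF and line QD ⇒ M = (5/13, 8/13)
M = S + t·(F−S) with t = 15/13, so SM:MF = t:(1−t) = 15/13:-2/13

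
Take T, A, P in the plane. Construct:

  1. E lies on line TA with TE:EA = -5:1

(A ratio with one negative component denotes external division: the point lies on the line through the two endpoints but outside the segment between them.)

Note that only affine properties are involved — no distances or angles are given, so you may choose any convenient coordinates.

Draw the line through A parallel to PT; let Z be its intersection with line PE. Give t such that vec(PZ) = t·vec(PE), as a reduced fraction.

Set T = (0, 0), A = (1, 0), P = (0, 1); any affine frame gives the same invariant.
1. E lies on line TA with TE:EA = -5:1 ⇒ E = (5/4, 0)
through A parallel to PT: direction (0, -1); meets PE at Z = (1, 1/5)
Z = P + t·(E−P) with t = 4/5

t = 4/5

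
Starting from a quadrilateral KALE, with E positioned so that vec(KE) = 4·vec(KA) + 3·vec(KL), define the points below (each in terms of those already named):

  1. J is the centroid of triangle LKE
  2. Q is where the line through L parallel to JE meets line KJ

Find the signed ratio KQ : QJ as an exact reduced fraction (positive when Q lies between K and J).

Work in coordinates with K = (0, 0), A = (1, 0), L = (0, 1), E = (4, 3).
1. J is the centroid of triangle LKE ⇒ J = (4/3, 4/3)
2. Q is where the line through L parallel to JE meets line KJ ⇒ Q = (8/3, 8/3)
Q = K + t·(J−K) with t = 2, so KQ:QJ = t:(1−t) = 2:-1

KQ:QJ = -2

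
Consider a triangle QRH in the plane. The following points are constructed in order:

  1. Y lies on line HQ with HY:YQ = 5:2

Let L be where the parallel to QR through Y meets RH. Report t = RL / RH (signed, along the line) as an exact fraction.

t = 2/7

Work in coordinates with Q = (0, 0), R = (1, 0), H = (0, 1).
1. Y lies on line HQ with HY:YQ = 5:2 ⇒ Y = (0, 2/7)
through Y parallel to QR: direction (1, 0); meets RH at L = (5/7, 2/7)
L = R + t·(H−R) with t = 2/7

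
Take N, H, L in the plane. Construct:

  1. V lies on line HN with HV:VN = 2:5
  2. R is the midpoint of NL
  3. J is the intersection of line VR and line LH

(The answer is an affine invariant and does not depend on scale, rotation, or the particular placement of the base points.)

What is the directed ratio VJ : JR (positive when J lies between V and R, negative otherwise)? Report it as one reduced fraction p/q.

VJ:JR = -4/7

Choose coordinates N = (0, 0), H = (1, 0), L = (0, 1).
1. V lies on line HN with HV:VN = 2:5 ⇒ V = (5/7, 0)
2. R is the midpoint of NL ⇒ R = (0, 1/2)
3. J is the intersection of line VR and line LH ⇒ J = (5/3, -2/3)
J = V + t·(R−V) with t = -4/3, so VJ:JR = t:(1−t) = -4/3:7/3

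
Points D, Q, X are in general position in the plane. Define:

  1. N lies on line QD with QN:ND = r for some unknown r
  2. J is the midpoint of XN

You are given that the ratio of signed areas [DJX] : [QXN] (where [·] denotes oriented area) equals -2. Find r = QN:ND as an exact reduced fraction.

r = -1/4

Work in coordinates with D = (0, 0), Q = (1, 0), X = (0, 1).
1. With QN:ND = r, write λ = r/(r+1) so N = Q + λ·(D−Q); N is affine-linear in λ
2. J is the midpoint of XN ⇒ J is an affine combination of earlier points and hence also affine-linear in λ
Every point depending on N is an affine combination of N and λ-independent points, so each such coordinate is linear in λ; the λ² term in each signed area is a multiple of (D−Q)×(D−Q) = 0, so 2·[DJX] and 2·[QXN] are each linear in λ. Evaluating at λ=0 and λ=1:
  2·[DJX] = -1/2·λ + 1/2,   2·[QXN] = λ
So [DJX]:[QXN] = (-1/2·λ + 1/2) / (λ). Setting this equal to -2:
  -1/2·λ + 1/2 = -2·(λ)  ⇒  λ = -1/3
Then r = λ/(1−λ) = (-1/3)/(4/3) = -1/4. Check: with r = -1/4, N = (4/3, 0) and [DJX]:[QXN] = -2 as required.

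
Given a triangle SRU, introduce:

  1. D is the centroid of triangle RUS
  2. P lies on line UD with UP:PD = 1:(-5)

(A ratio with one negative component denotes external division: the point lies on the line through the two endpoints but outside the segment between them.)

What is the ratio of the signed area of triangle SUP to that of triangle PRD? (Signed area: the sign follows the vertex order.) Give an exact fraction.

Set S = (0, 0), R = (1, 0), U = (0, 1); any affine frame gives the same invariant.
1. D is the centroid of triangle RUS ⇒ D = (1/3, 1/3)
2. P lies on line UD with UP:PD = 1:(-5) ⇒ P = (-1/12, 7/6)
2·[SUP] = 1/12, 2·[PRD] = -5/12
[SUP]:[PRD] = 1/12:-5/12 = -1/5

[SUP]:[PRD] = -1/5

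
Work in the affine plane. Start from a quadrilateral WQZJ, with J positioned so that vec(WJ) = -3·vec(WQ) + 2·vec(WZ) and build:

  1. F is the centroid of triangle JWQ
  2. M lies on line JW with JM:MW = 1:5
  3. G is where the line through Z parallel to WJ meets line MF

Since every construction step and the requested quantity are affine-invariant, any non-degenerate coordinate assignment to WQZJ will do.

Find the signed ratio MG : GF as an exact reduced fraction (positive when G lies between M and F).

Set W = (0, 0), Q = (1, 0), Z = (0, 1), J = (-3, 2); any affine frame gives the same invariant.
1. F is the centroid of triangle JWQ ⇒ F = (-2/3, 2/3)
2. M lies on line JW with JM:MW = 1:5 ⇒ M = (-5/2, 5/3)
3. G is where the line through Z parallel to WJ meets line MF ⇒ G = (23/4, -17/6)
G = M + t·(F−M) with t = 9/2, so MG:GF = t:(1−t) = 9/2:-7/2

MG:GF = -9/7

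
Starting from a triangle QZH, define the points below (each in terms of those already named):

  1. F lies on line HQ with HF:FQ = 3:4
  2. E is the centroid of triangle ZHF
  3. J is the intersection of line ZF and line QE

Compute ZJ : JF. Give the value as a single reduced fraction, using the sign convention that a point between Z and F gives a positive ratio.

ZJ:JF = 11/4

Choose coordinates Q = (0, 0), Z = (1, 0), H = (0, 1).
1. F lies on line HQ with HF:FQ = 3:4 ⇒ F = (0, 4/7)
2. E is the centroid of triangle ZHF ⇒ E = (1/3, 11/21)
3. J is the intersection of line ZF and line QE ⇒ J = (4/15, 44/105)
J = Z + t·(F−Z) with t = 11/15, so ZJ:JF = t:(1−t) = 11/15:4/15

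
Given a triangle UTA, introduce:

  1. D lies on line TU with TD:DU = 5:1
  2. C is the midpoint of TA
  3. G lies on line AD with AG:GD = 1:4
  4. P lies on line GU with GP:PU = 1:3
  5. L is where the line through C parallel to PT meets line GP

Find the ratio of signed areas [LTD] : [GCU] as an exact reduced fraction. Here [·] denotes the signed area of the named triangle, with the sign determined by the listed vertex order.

Work in coordinates with U = (0, 0), T = (1, 0), A = (0, 1).
1. D lies on line TU with TD:DU = 5:1 ⇒ D = (1/6, 0)
2. C is the midpoint of TA ⇒ C = (1/2, 1/2)
3. G lies on line AD with AG:GD = 1:4 ⇒ G = (1/30, 4/5)
4. P lies on line GU with GP:PU = 1:3 ⇒ P = (1/40, 3/5)
5. L is where the line through C parallel to PT meets line GP ⇒ L = (21/640, 63/80)
2·[LTD] = -21/32, 2·[GCU] = -23/60
[LTD]:[GCU] = -21/32:-23/60 = 315/184

[LTD]:[GCU] = 315/184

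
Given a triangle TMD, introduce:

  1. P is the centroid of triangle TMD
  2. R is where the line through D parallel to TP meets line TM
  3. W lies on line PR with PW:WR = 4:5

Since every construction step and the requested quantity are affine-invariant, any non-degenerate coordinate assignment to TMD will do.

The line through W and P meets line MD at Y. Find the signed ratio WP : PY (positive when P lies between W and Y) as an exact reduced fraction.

Work in coordinates with T = (0, 0), M = (1, 0), D = (0, 1).
1. P is the centroid of triangle TMD ⇒ P = (1/3, 1/3)
2. R is where the line through D parallel to TP meets line TM ⇒ R = (-1, 0)
3. W lies on line PR with PW:WR = 4:5 ⇒ W = (-7/27, 5/27)
line WP meets MD at Y = (3/5, 2/5)
P = W + t·(Y−W) with t = 20/29, so WP:PY = 20/29:9/29

WP:PY = 20/9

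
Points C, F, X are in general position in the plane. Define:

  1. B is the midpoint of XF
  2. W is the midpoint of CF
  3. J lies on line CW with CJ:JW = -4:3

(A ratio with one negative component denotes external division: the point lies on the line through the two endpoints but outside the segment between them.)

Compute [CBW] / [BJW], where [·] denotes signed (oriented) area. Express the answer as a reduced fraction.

Work in coordinates with C = (0, 0), F = (1, 0), X = (0, 1).
1. B is the midpoint of XF ⇒ B = (1/2, 1/2)
2. W is the midpoint of CF ⇒ W = (1/2, 0)
3. J lies on line CW with CJ:JW = -4:3 ⇒ J = (2, 0)
2·[CBW] = -1/4, 2·[BJW] = -3/4
[CBW]:[BJW] = -1/4:-3/4 = 1/3

[CBW]:[BJW] = 1/3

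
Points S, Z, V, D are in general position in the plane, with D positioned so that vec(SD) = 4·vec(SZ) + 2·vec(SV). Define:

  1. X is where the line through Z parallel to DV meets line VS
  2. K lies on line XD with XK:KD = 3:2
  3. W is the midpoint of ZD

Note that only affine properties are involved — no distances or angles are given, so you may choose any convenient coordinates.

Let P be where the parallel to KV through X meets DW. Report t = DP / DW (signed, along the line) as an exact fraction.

t = 20/9

Assign S = (0, 0), Z = (1, 0), V = (0, 1), D = (4, 2) — the answer is frame-independent, so this choice is without loss of generality.
1. X is where the line through Z parallel to DV meets line VS ⇒ X = (0, -1/4)
2. K lies on line XD with XK:KD = 3:2 ⇒ K = (12/5, 11/10)
3. W is the midpoint of ZD ⇒ W = (5/2, 1)
through X parallel to KV: direction (-12/5, -1/10); meets DW at P = (2/3, -2/9)
P = D + t·(W−D) with t = 20/9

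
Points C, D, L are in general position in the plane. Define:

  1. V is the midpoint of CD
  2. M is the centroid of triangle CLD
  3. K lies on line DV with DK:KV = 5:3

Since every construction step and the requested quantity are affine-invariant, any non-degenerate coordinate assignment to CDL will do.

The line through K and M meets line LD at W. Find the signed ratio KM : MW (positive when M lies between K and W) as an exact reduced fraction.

KM:MW = -1/16

Choose coordinates C = (0, 0), D = (1, 0), L = (0, 1).
1. V is the midpoint of CD ⇒ V = (1/2, 0)
2. M is the centroid of triangle CLD ⇒ M = (1/3, 1/3)
3. K lies on line DV with DK:KV = 5:3 ⇒ K = (11/16, 0)
line KM meets LD at W = (6, -5)
M = K + t·(W−K) with t = -1/15, so KM:MW = -1/15:16/15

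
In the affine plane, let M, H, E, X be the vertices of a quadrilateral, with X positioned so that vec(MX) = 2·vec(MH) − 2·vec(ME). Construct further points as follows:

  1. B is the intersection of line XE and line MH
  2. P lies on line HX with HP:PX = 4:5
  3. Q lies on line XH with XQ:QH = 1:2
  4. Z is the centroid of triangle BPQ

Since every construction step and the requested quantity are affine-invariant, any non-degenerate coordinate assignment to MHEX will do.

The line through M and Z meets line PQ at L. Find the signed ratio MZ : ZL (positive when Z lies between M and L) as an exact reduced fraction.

MZ:ZL = 8

Set M = (0, 0), H = (1, 0), E = (0, 1), X = (2, -2); any affine frame gives the same invariant.
1. B is the intersection of line XE and line MH ⇒ B = (2/3, 0)
2. P lies on line HX with HP:PX = 4:5 ⇒ P = (13/9, -8/9)
3. Q lies on line XH with XQ:QH = 1:2 ⇒ Q = (5/3, -4/3)
4. Z is the centroid of triangle BPQ ⇒ Z = (34/27, -20/27)
line MZ meets PQ at L = (17/12, -5/6)
Z = M + t·(L−M) with t = 8/9, so MZ:ZL = 8/9:1/9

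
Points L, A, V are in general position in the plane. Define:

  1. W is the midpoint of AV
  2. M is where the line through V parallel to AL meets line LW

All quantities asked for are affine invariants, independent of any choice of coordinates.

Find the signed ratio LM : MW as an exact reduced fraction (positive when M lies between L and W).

Choose coordinates L = (0, 0), A = (1, 0), V = (0, 1).
1. W is the midpoint of AV ⇒ W = (1/2, 1/2)
2. M is where the line through V parallel to AL meets line LW ⇒ M = (1, 1)
M = L + t·(W−L) with t = 2, so LM:MW = t:(1−t) = 2:-1

LM:MW = -2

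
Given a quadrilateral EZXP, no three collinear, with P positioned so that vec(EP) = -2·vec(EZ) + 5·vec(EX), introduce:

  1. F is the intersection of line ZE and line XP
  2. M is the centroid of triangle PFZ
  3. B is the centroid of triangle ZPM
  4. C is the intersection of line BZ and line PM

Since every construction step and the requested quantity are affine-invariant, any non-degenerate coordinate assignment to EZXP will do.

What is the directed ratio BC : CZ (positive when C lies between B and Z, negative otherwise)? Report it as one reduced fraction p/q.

Choose coordinates E = (0, 0), Z = (1, 0), X = (0, 1), P = (-2, 5).
1. F is the intersection of line ZE and line XP ⇒ F = (1/2, 0)
2. M is the centroid of triangle PFZ ⇒ M = (-1/6, 5/3)
3. B is the centroid of triangle ZPM ⇒ B = (-7/18, 20/9)
4. C is the intersection of line BZ and line PM ⇒ C = (-13/12, 10/3)
C = B + t·(Z−B) with t = -1/2, so BC:CZ = t:(1−t) = -1/2:3/2

BC:CZ = -1/3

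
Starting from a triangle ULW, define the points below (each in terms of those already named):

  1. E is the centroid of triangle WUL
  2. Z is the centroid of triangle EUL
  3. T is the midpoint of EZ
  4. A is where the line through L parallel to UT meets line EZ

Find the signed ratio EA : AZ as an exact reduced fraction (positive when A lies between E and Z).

EA:AZ = -5/3

Assign U = (0, 0), L = (1, 0), W = (0, 1) — the answer is frame-independent, so this choice is without loss of generality.
1. E is the centroid of triangle WUL ⇒ E = (1/3, 1/3)
2. Z is the centroid of triangle EUL ⇒ Z = (4/9, 1/9)
3. T is the midpoint of EZ ⇒ T = (7/18, 2/9)
4. A is where the line through L parallel to UT meets line EZ ⇒ A = (11/18, -2/9)
A = E + t·(Z−E) with t = 5/2, so EA:AZ = t:(1−t) = 5/2:-3/2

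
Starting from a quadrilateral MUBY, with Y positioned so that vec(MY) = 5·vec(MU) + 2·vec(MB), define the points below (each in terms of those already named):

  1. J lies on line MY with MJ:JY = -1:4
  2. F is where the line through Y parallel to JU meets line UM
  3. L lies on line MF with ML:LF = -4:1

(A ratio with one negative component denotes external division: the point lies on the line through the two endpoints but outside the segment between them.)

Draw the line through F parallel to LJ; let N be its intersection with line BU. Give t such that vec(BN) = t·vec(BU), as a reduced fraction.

t = 13/5

Assign M = (0, 0), U = (1, 0), B = (0, 1), Y = (5, 2) — the answer is frame-independent, so this choice is without loss of generality.
1. J lies on line MY with MJ:JY = -1:4 ⇒ J = (-5/3, -2/3)
2. F is where the line through Y parallel to JU meets line UM ⇒ F = (-3, 0)
3. L lies on line MF with ML:LF = -4:1 ⇒ L = (-4, 0)
through F parallel to LJ: direction (7/3, -2/3); meets BU at N = (13/5, -8/5)
N = B + t·(U−B) with t = 13/5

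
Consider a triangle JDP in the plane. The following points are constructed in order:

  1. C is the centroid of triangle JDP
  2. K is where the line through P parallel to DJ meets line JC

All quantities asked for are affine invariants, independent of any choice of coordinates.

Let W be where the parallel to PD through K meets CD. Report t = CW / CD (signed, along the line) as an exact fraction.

Choose coordinates J = (0, 0), D = (1, 0), P = (0, 1).
1. C is the centroid of triangle JDP ⇒ C = (1/3, 1/3)
2. K is where the line through P parallel to DJ meets line JC ⇒ K = (1, 1)
through K parallel to PD: direction (1, -1); meets CD at W = (3, -1)
W = C + t·(D−C) with t = 4

t = 4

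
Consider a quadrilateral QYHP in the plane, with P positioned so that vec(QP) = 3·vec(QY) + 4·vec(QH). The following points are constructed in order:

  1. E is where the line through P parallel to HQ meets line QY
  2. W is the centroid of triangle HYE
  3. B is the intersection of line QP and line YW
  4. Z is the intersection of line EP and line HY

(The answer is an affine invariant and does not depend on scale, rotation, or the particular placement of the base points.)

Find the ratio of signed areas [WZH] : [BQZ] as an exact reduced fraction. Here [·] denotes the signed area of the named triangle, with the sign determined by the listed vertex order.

Set Q = (0, 0), Y = (1, 0), H = (0, 1), P = (3, 4); any affine frame gives the same invariant.
1. E is where the line through P parallel to HQ meets line QY ⇒ E = (3, 0)
2. W is the centroid of triangle HYE ⇒ W = (4/3, 1/3)
3. B is the intersection of line QP and line YW ⇒ B = (-3, -4)
4. Z is the intersection of line EP and line HY ⇒ Z = (3, -2)
2·[WZH] = -2, 2·[BQZ] = -18
[WZH]:[BQZ] = -2:-18 = 1/9

[WZH]:[BQZ] = 1/9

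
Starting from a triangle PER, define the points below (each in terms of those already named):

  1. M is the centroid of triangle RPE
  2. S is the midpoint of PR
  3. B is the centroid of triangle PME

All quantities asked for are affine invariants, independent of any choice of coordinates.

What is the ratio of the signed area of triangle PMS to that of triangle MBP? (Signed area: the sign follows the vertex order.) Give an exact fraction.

[PMS]:[MBP] = -3/2

Set P = (0, 0), E = (1, 0), R = (0, 1); any affine frame gives the same invariant.
1. M is the centroid of triangle RPE ⇒ M = (1/3, 1/3)
2. S is the midpoint of PR ⇒ S = (0, 1/2)
3. B is the centroid of triangle PME ⇒ B = (4/9, 1/9)
2·[PMS] = 1/6, 2·[MBP] = -1/9
[PMS]:[MBP] = 1/6:-1/9 = -3/2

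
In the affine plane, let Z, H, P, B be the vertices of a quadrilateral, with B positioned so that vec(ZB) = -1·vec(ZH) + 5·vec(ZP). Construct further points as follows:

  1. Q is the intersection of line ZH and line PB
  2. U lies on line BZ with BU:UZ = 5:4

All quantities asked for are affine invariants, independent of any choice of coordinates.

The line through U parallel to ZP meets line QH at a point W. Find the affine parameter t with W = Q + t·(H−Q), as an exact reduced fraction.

t = -25/27

Assign Z = (0, 0), H = (1, 0), P = (0, 1), B = (-1, 5) — the answer is frame-independent, so this choice is without loss of generality.
1. Q is the intersection of line ZH and line PB ⇒ Q = (1/4, 0)
2. U lies on line BZ with BU:UZ = 5:4 ⇒ U = (-4/9, 20/9)
through U parallel to ZP: direction (0, 1); meets QH at W = (-4/9, 0)
W = Q + t·(H−Q) with t = -25/27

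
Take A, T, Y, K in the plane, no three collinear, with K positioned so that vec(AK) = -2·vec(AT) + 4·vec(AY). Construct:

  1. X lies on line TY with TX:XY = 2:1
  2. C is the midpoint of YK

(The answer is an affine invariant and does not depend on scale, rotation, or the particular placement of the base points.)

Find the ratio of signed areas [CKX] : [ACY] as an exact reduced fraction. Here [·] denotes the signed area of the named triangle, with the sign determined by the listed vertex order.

[CKX]:[ACY] = 1/6

Assign A = (0, 0), T = (1, 0), Y = (0, 1), K = (-2, 4) — the answer is frame-independent, so this choice is without loss of generality.
1. X lies on line TY with TX:XY = 2:1 ⇒ X = (1/3, 2/3)
2. C is the midpoint of YK ⇒ C = (-1, 5/2)
2·[CKX] = -1/6, 2·[ACY] = -1
[CKX]:[ACY] = -1/6:-1 = 1/6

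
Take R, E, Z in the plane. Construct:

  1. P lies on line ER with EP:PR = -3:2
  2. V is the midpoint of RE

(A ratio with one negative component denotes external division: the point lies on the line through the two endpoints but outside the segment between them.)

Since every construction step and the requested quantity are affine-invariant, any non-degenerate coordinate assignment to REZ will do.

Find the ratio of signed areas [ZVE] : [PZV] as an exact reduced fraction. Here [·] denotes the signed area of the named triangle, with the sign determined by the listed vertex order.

[ZVE]:[PZV] = -1/5

Assign R = (0, 0), E = (1, 0), Z = (0, 1) — the answer is frame-independent, so this choice is without loss of generality.
1. P lies on line ER with EP:PR = -3:2 ⇒ P = (-2, 0)
2. V is the midpoint of RE ⇒ V = (1/2, 0)
2·[ZVE] = 1/2, 2·[PZV] = -5/2
[ZVE]:[PZV] = 1/2:-5/2 = -1/5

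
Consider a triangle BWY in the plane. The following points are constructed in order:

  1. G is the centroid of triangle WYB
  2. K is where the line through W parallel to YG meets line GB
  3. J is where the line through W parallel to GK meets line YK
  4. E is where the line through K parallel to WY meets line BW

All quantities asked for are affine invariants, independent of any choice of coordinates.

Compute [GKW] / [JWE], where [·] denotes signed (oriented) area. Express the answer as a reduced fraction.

Work in coordinates with B = (0, 0), W = (1, 0), Y = (0, 1).
1. G is the centroid of triangle WYB ⇒ G = (1/3, 1/3)
2. K is where the line through W parallel to YG meets line GB ⇒ K = (2/3, 2/3)
3. J is where the line through W parallel to GK meets line YK ⇒ J = (4/3, 1/3)
4. E is where the line through K parallel to WY meets line BW ⇒ E = (4/3, 0)
2·[GKW] = -1/3, 2·[JWE] = 1/9
[GKW]:[JWE] = -1/3:1/9 = -3

[GKW]:[JWE] = -3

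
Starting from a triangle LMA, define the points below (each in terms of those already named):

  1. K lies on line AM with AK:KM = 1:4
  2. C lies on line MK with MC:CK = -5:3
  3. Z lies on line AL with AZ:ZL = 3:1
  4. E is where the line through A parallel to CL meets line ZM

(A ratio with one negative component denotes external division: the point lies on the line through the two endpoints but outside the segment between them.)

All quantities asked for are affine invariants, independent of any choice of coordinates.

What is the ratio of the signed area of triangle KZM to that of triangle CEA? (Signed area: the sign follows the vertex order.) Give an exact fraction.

[KZM]:[CEA] = 7/5

Work in coordinates with L = (0, 0), M = (1, 0), A = (0, 1).
1. K lies on line AM with AK:KM = 1:4 ⇒ K = (1/5, 4/5)
2. C lies on line MK with MC:CK = -5:3 ⇒ C = (-1, 2)
3. Z lies on line AL with AZ:ZL = 3:1 ⇒ Z = (0, 1/4)
4. E is where the line through A parallel to CL meets line ZM ⇒ E = (3/7, 1/7)
2·[KZM] = 3/5, 2·[CEA] = 3/7
[KZM]:[CEA] = 3/5:3/7 = 7/5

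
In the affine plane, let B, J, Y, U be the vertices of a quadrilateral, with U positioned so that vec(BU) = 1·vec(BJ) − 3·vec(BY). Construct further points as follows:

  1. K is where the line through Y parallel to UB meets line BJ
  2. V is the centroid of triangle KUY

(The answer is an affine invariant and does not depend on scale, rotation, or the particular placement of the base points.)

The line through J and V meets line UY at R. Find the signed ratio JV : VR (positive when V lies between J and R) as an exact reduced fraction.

JV:VR = 26

Choose coordinates B = (0, 0), J = (1, 0), Y = (0, 1), U = (1, -3).
1. K is where the line through Y parallel to UB meets line BJ ⇒ K = (1/3, 0)
2. V is the centroid of triangle KUY ⇒ V = (4/9, -2/3)
line JV meets UY at R = (11/26, -9/13)
V = J + t·(R−J) with t = 26/27, so JV:VR = 26/27:1/27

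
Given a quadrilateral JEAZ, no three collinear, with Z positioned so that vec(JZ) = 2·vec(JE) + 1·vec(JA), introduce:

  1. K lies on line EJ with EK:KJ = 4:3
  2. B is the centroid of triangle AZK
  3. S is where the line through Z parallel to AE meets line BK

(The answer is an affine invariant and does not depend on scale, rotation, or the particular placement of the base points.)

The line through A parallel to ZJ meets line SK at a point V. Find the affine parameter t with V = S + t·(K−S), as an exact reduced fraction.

t = -7/180

Choose coordinates J = (0, 0), E = (1, 0), A = (0, 1), Z = (2, 1).
1. K lies on line EJ with EK:KJ = 4:3 ⇒ K = (3/7, 0)
2. B is the centroid of triangle AZK ⇒ B = (17/21, 2/3)
3. S is where the line through Z parallel to AE meets line BK ⇒ S = (15/11, 18/11)
through A parallel to ZJ: direction (-2, -1); meets SK at V = (7/5, 17/10)
V = S + t·(K−S) with t = -7/180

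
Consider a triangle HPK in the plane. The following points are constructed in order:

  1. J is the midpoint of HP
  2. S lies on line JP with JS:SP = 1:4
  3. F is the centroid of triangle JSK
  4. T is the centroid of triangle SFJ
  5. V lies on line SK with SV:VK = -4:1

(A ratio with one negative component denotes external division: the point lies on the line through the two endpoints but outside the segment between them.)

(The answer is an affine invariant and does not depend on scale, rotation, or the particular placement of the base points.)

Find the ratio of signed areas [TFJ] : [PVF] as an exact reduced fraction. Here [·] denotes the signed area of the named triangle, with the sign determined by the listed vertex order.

Set H = (0, 0), P = (1, 0), K = (0, 1); any affine frame gives the same invariant.
1. J is the midpoint of HP ⇒ J = (1/2, 0)
2. S lies on line JP with JS:SP = 1:4 ⇒ S = (3/5, 0)
3. F is the centroid of triangle JSK ⇒ F = (11/30, 1/3)
4. T is the centroid of triangle SFJ ⇒ T = (22/45, 1/9)
5. V lies on line SK with SV:VK = -4:1 ⇒ V = (-1/5, 4/3)
2·[TFJ] = 1/90, 2·[PVF] = 4/9
[TFJ]:[PVF] = 1/90:4/9 = 1/40

[TFJ]:[PVF] = 1/40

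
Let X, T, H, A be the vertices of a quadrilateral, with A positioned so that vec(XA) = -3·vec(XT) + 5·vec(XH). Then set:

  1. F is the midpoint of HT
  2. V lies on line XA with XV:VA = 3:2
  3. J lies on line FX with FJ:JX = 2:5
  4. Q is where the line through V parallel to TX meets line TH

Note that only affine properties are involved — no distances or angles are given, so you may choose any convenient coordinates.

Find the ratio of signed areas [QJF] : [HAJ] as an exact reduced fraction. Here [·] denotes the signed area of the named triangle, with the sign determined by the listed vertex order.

Choose coordinates X = (0, 0), T = (1, 0), H = (0, 1), A = (-3, 5).
1. F is the midpoint of HT ⇒ F = (1/2, 1/2)
2. V lies on line XA with XV:VA = 3:2 ⇒ V = (-9/5, 3)
3. J lies on line FX with FJ:JX = 2:5 ⇒ J = (5/14, 5/14)
4. Q is where the line through V parallel to TX meets line TH ⇒ Q = (-2, 3)
2·[QJF] = 5/7, 2·[HAJ] = 1/2
[QJF]:[HAJ] = 5/7:1/2 = 10/7

[QJF]:[HAJ] = 10/7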